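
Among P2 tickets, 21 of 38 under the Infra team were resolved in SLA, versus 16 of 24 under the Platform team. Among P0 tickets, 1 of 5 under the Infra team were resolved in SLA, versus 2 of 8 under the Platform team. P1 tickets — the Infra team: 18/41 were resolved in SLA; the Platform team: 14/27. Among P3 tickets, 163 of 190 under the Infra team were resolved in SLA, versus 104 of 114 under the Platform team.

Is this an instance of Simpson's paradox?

No

P2: the Infra team 21/38 = 55.3%, the Platform team 16/24 = 66.7% → the Platform team
P0: the Infra team 1/5 = 20.0%, the Platform team 2/8 = 25.0% → the Platform team
P1: the Infra team 18/41 = 43.9%, the Platform team 14/27 = 51.9% → the Platform team
P3: the Infra team 163/190 = 85.8%, the Platform team 104/114 = 91.2% → the Platform team
Overall: the Infra team 203/274 = 74.1%, the Platform team 136/173 = 78.6% → the Platform team
The Platform team wins overall and in every ticket group — no reversal.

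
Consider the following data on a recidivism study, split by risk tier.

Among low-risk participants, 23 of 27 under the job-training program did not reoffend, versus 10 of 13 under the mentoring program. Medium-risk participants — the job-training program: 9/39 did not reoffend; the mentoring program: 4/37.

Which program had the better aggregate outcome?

the job-training program

Low-risk: the job-training program 23/27 = 85.2%, the mentoring program 10/13 = 76.9% → the job-training program
Medium-risk: the job-training program 9/39 = 23.1%, the mentoring program 4/37 = 10.8% → the job-training program
Overall: the job-training program 32/66 = 48.5%, the mentoring program 14/50 = 28.0% → the job-training program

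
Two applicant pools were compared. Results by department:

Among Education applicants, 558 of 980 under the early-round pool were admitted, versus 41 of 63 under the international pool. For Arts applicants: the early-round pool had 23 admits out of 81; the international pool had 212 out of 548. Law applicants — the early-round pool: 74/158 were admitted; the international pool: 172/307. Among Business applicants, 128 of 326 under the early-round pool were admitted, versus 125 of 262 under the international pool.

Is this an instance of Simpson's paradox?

Education: the early-round pool 558/980 = 56.9%, the international pool 41/63 = 65.1% → the international pool
Arts: the early-round pool 23/81 = 28.4%, the international pool 212/548 = 38.7% → the international pool
Law: the early-round pool 74/158 = 46.8%, the international pool 172/307 = 56.0% → the international pool
Business: the early-round pool 128/326 = 39.3%, the international pool 125/262 = 47.7% → the international pool
Overall: the early-round pool 783/1545 = 50.7%, the international pool 550/1180 = 46.6% → the early-round pool
The international pool wins each department group but the early-round pool wins overall — the comparison reverses. The international pool's applicants skew toward Arts, which has a lower base rate.

Yes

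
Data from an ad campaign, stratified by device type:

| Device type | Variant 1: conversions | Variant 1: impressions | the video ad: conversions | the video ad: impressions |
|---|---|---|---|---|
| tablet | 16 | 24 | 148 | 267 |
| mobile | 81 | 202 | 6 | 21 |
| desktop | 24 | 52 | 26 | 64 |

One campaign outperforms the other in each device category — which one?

Variant 1

Tablet: Variant 1 16/24 = 66.7%, the video ad 148/267 = 55.4% → Variant 1
Mobile: Variant 1 81/202 = 40.1%, the video ad 6/21 = 28.6% → Variant 1
Desktop: Variant 1 24/52 = 46.2%, the video ad 26/64 = 40.6% → Variant 1
Variant 1 has the higher rate in all 3 groups.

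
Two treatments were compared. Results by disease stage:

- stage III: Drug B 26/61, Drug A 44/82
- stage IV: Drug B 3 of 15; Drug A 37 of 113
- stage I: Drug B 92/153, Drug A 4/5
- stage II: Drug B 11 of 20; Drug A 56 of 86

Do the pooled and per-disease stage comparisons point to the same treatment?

Stage III: Drug B 26/61 = 42.6%, Drug A 44/82 = 53.7% → Drug A
Stage IV: Drug B 3/15 = 20.0%, Drug A 37/113 = 32.7% → Drug A
Stage I: Drug B 92/153 = 60.1%, Drug A 4/5 = 80.0% → Drug A
Stage II: Drug B 11/20 = 55.0%, Drug A 56/86 = 65.1% → Drug A
Overall: Drug B 132/249 = 53.0%, Drug A 141/286 = 49.3% → Drug B
Drug A wins each disease group but Drug B wins overall — the comparison reverses. Drug A's patients skew toward stage IV, which has a lower base rate.

No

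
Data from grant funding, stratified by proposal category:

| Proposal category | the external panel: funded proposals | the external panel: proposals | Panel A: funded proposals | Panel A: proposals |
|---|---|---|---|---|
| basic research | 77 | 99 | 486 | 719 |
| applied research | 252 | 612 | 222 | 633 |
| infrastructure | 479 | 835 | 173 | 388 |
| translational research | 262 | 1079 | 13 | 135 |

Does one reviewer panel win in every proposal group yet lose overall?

Yes

Basic research: the external panel 77/99 = 77.8%, Panel A 486/719 = 67.6% → the external panel
Applied research: the external panel 252/612 = 41.2%, Panel A 222/633 = 35.1% → the external panel
Infrastructure: the external panel 479/835 = 57.4%, Panel A 173/388 = 44.6% → the external panel
Translational research: the external panel 262/1079 = 24.3%, Panel A 13/135 = 9.6% → the external panel
Overall: the external panel 1070/2625 = 40.8%, Panel A 894/1875 = 47.7% → Panel A
The external panel wins each proposal group but Panel A wins overall — the comparison reverses. The external panel's proposals skew toward translational research, which has a lower base rate.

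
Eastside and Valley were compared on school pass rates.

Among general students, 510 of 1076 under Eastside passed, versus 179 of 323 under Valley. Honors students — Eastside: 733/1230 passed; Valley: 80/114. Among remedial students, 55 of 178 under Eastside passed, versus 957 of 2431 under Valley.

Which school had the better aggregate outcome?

Eastside

General: Eastside 510/1076 = 47.4%, Valley 179/323 = 55.4% → Valley
Honors: Eastside 733/1230 = 59.6%, Valley 80/114 = 70.2% → Valley
Remedial: Eastside 55/178 = 30.9%, Valley 957/2431 = 39.4% → Valley
Overall: Eastside 1298/2484 = 52.3%, Valley 1216/2868 = 42.4% → Eastside
(Valley wins every student group but Eastside wins overall — Valley's students skew toward the low-rate remedial group.)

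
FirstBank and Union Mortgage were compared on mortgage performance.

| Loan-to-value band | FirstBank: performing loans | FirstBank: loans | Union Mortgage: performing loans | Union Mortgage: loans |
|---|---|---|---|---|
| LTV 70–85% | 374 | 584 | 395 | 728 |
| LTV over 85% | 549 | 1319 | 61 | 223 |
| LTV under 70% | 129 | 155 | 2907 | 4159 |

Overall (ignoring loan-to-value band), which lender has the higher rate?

Union Mortgage

LTV 70–85%: FirstBank 374/584 = 64.0%, Union Mortgage 395/728 = 54.3% → FirstBank
LTV over 85%: FirstBank 549/1319 = 41.6%, Union Mortgage 61/223 = 27.4% → FirstBank
LTV under 70%: FirstBank 129/155 = 83.2%, Union Mortgage 2907/4159 = 69.9% → FirstBank
Overall: FirstBank 1052/2058 = 51.1%, Union Mortgage 3363/5110 = 65.8% → Union Mortgage
(FirstBank wins every loan-to-value group but Union Mortgage wins overall — FirstBank's loans skew toward the low-rate LTV over 85% group.)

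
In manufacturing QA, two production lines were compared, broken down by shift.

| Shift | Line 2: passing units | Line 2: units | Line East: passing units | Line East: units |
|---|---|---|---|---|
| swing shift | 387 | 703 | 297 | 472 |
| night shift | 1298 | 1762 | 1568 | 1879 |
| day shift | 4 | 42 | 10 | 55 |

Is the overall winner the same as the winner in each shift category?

Yes

Swing shift: Line 2 387/703 = 55.0%, Line East 297/472 = 62.9% → Line East
Night shift: Line 2 1298/1762 = 73.7%, Line East 1568/1879 = 83.4% → Line East
Day shift: Line 2 4/42 = 9.5%, Line East 10/55 = 18.2% → Line East
Overall: Line 2 1689/2507 = 67.4%, Line East 1875/2406 = 77.9% → Line East
Line East wins overall and in every shift group — no reversal.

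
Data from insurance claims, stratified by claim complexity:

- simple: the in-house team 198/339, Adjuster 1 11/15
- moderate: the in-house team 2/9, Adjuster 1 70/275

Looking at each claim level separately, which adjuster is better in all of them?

Adjuster 1

Simple: the in-house team 198/339 = 58.4%, Adjuster 1 11/15 = 73.3% → Adjuster 1
Moderate: the in-house team 2/9 = 22.2%, Adjuster 1 70/275 = 25.5% → Adjuster 1
Adjuster 1 has the higher rate in both groups.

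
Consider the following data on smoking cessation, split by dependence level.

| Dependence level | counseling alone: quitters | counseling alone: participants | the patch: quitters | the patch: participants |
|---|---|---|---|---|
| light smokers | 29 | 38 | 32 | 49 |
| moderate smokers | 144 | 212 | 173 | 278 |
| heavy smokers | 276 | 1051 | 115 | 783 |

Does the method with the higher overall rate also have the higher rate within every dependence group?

Yes

Light smokers: counseling alone 29/38 = 76.3%, the patch 32/49 = 65.3% → counseling alone
Moderate smokers: counseling alone 144/212 = 67.9%, the patch 173/278 = 62.2% → counseling alone
Heavy smokers: counseling alone 276/1051 = 26.3%, the patch 115/783 = 14.7% → counseling alone
Overall: counseling alone 449/1301 = 34.5%, the patch 320/1110 = 28.8% → counseling alone
Counseling alone wins overall and in every dependence group — no reversal.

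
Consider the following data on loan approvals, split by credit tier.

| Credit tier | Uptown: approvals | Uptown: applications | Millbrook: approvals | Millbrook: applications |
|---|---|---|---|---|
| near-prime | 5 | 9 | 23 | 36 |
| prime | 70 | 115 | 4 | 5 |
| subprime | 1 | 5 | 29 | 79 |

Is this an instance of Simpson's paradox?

Near-prime: Uptown 5/9 = 55.6%, Millbrook 23/36 = 63.9% → Millbrook
Prime: Uptown 70/115 = 60.9%, Millbrook 4/5 = 80.0% → Millbrook
Subprime: Uptown 1/5 = 20.0%, Millbrook 29/79 = 36.7% → Millbrook
Overall: Uptown 76/129 = 58.9%, Millbrook 56/120 = 46.7% → Uptown
Millbrook wins each credit group but Uptown wins overall — the comparison reverses. Millbrook's applications skew toward subprime, which has a lower base rate.

Yes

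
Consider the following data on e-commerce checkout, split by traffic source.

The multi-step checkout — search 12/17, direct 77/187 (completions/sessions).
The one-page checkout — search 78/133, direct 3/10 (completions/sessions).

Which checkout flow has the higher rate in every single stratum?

Search: the multi-step checkout 12/17 = 70.6%, the one-page checkout 78/133 = 58.6% → the multi-step checkout
Direct: the multi-step checkout 77/187 = 41.2%, the one-page checkout 3/10 = 30.0% → the multi-step checkout
The multi-step checkout has the higher rate in both groups.

the multi-step checkout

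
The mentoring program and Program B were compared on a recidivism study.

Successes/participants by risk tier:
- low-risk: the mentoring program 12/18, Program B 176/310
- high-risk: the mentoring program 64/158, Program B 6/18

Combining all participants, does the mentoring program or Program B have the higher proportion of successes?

Program B

Low-risk: the mentoring program 12/18 = 66.7%, Program B 176/310 = 56.8% → the mentoring program
High-risk: the mentoring program 64/158 = 40.5%, Program B 6/18 = 33.3% → the mentoring program
Overall: the mentoring program 76/176 = 43.2%, Program B 182/328 = 55.5% → Program B
(The mentoring program wins every risk group but Program B wins overall — the mentoring program's participants skew toward the low-rate high-risk group.)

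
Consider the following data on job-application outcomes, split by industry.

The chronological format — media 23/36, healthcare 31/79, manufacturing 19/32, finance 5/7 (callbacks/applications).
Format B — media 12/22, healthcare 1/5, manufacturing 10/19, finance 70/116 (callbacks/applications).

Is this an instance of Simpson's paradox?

Yes

Media: the chronological format 23/36 = 63.9%, Format B 12/22 = 54.5% → the chronological format
Healthcare: the chronological format 31/79 = 39.2%, Format B 1/5 = 20.0% → the chronological format
Manufacturing: the chronological format 19/32 = 59.4%, Format B 10/19 = 52.6% → the chronological format
Finance: the chronological format 5/7 = 71.4%, Format B 70/116 = 60.3% → the chronological format
Overall: the chronological format 78/154 = 50.6%, Format B 93/162 = 57.4% → Format B
The chronological format wins each industry group but Format B wins overall — the comparison reverses. The chronological format's applications skew toward healthcare, which has a lower base rate.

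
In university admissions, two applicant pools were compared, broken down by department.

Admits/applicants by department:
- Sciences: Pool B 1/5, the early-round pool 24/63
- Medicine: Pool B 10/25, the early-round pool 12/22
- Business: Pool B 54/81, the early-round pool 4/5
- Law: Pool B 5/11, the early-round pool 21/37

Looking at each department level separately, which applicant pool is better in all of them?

Sciences: Pool B 1/5 = 20.0%, the early-round pool 24/63 = 38.1% → the early-round pool
Medicine: Pool B 10/25 = 40.0%, the early-round pool 12/22 = 54.5% → the early-round pool
Business: Pool B 54/81 = 66.7%, the early-round pool 4/5 = 80.0% → the early-round pool
Law: Pool B 5/11 = 45.5%, the early-round pool 21/37 = 56.8% → the early-round pool
The early-round pool has the higher rate in all 4 groups.

the early-round pool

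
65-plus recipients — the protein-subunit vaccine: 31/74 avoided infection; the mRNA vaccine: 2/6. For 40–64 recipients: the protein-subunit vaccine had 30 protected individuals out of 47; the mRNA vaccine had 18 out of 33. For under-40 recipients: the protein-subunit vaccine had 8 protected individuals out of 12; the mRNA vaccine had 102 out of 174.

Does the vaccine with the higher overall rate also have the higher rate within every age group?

65-plus: the protein-subunit vaccine 31/74 = 41.9%, the mRNA vaccine 2/6 = 33.3% → the protein-subunit vaccine
40–64: the protein-subunit vaccine 30/47 = 63.8%, the mRNA vaccine 18/33 = 54.5% → the protein-subunit vaccine
Under-40: the protein-subunit vaccine 8/12 = 66.7%, the mRNA vaccine 102/174 = 58.6% → the protein-subunit vaccine
Overall: the protein-subunit vaccine 69/133 = 51.9%, the mRNA vaccine 122/213 = 57.3% → the mRNA vaccine
The protein-subunit vaccine wins each age group but the mRNA vaccine wins overall — the comparison reverses. The protein-subunit vaccine's recipients skew toward 65-plus, which has a lower base rate.

No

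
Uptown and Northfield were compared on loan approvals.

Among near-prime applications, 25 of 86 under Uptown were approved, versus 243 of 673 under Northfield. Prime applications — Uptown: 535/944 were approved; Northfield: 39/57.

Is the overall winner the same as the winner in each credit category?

No

Near-prime: Uptown 25/86 = 29.1%, Northfield 243/673 = 36.1% → Northfield
Prime: Uptown 535/944 = 56.7%, Northfield 39/57 = 68.4% → Northfield
Overall: Uptown 560/1030 = 54.4%, Northfield 282/730 = 38.6% → Uptown
Northfield wins each credit group but Uptown wins overall — the comparison reverses. Northfield's applications skew toward near-prime, which has a lower base rate.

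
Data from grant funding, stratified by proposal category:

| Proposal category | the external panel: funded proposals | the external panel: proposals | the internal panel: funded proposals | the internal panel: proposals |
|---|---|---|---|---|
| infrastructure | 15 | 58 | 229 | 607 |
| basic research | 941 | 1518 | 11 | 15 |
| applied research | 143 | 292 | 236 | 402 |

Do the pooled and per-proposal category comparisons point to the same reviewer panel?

Infrastructure: the external panel 15/58 = 25.9%, the internal panel 229/607 = 37.7% → the internal panel
Basic research: the external panel 941/1518 = 62.0%, the internal panel 11/15 = 73.3% → the internal panel
Applied research: the external panel 143/292 = 49.0%, the internal panel 236/402 = 58.7% → the internal panel
Overall: the external panel 1099/1868 = 58.8%, the internal panel 476/1024 = 46.5% → the external panel
The internal panel wins each proposal group but the external panel wins overall — the comparison reverses. The internal panel's proposals skew toward infrastructure, which has a lower base rate.

No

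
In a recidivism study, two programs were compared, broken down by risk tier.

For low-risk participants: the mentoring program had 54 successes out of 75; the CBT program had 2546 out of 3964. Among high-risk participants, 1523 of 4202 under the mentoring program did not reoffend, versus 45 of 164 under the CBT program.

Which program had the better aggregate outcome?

Low-risk: the mentoring program 54/75 = 72.0%, the CBT program 2546/3964 = 64.2% → the mentoring program
High-risk: the mentoring program 1523/4202 = 36.2%, the CBT program 45/164 = 27.4% → the mentoring program
Overall: the mentoring program 1577/4277 = 36.9%, the CBT program 2591/4128 = 62.8% → the CBT program
(The mentoring program wins every risk group but the CBT program wins overall — the mentoring program's participants skew toward the low-rate high-risk group.)

the CBT program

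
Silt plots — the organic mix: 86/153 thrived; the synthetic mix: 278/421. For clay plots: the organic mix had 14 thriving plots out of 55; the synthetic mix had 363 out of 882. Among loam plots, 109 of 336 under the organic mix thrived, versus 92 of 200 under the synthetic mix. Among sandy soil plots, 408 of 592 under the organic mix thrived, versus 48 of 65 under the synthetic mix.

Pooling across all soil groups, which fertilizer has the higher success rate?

Silt: the organic mix 86/153 = 56.2%, the synthetic mix 278/421 = 66.0% → the synthetic mix
Clay: the organic mix 14/55 = 25.5%, the synthetic mix 363/882 = 41.2% → the synthetic mix
Loam: the organic mix 109/336 = 32.4%, the synthetic mix 92/200 = 46.0% → the synthetic mix
Sandy soil: the organic mix 408/592 = 68.9%, the synthetic mix 48/65 = 73.8% → the synthetic mix
Overall: the organic mix 617/1136 = 54.3%, the synthetic mix 781/1568 = 49.8% → the organic mix
(The synthetic mix wins every soil group but the organic mix wins overall — the synthetic mix's plots skew toward the low-rate clay group.)

the organic mix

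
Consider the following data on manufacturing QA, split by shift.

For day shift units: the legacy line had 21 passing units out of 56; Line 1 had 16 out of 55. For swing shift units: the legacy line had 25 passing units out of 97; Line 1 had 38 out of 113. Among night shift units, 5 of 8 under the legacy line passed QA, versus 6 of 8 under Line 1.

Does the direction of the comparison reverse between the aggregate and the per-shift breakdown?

No

Day shift: the legacy line 21/56 = 37.5%, Line 1 16/55 = 29.1% → the legacy line
Swing shift: the legacy line 25/97 = 25.8%, Line 1 38/113 = 33.6% → Line 1
Night shift: the legacy line 5/8 = 62.5%, Line 1 6/8 = 75.0% → Line 1
Overall: the legacy line 51/161 = 31.7%, Line 1 60/176 = 34.1% → Line 1
Neither sweeps: the legacy line wins 1 of 3 groups, Line 1 wins 2. Line 1 wins overall but not every group — no Simpson reversal.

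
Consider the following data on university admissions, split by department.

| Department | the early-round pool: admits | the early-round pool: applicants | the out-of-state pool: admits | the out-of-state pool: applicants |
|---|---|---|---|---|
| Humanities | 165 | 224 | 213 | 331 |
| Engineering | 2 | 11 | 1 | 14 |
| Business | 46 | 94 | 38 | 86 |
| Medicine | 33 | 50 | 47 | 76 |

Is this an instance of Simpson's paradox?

Humanities: the early-round pool 165/224 = 73.7%, the out-of-state pool 213/331 = 64.4% → the early-round pool
Engineering: the early-round pool 2/11 = 18.2%, the out-of-state pool 1/14 = 7.1% → the early-round pool
Business: the early-round pool 46/94 = 48.9%, the out-of-state pool 38/86 = 44.2% → the early-round pool
Medicine: the early-round pool 33/50 = 66.0%, the out-of-state pool 47/76 = 61.8% → the early-round pool
Overall: the early-round pool 246/379 = 64.9%, the out-of-state pool 299/507 = 59.0% → the early-round pool
The early-round pool wins overall and in every department group — no reversal.

No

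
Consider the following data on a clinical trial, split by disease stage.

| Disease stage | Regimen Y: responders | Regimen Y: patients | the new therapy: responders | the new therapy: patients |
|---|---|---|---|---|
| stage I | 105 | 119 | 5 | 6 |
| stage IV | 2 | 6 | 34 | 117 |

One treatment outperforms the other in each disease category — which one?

Regimen Y

Stage I: Regimen Y 105/119 = 88.2%, the new therapy 5/6 = 83.3% → Regimen Y
Stage IV: Regimen Y 2/6 = 33.3%, the new therapy 34/117 = 29.1% → Regimen Y
Regimen Y has the higher rate in both groups.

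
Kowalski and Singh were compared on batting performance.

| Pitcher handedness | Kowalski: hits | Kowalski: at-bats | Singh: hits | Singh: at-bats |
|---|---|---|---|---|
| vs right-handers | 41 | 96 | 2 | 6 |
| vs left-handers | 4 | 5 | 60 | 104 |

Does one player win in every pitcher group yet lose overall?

Yes

Vs right-handers: Kowalski 41/96 = 42.7%, Singh 2/6 = 33.3% → Kowalski
Vs left-handers: Kowalski 4/5 = 80.0%, Singh 60/104 = 57.7% → Kowalski
Overall: Kowalski 45/101 = 44.6%, Singh 62/110 = 56.4% → Singh
Kowalski wins each pitcher group but Singh wins overall — the comparison reverses. Kowalski's at-bats skew toward vs right-handers, which has a lower base rate.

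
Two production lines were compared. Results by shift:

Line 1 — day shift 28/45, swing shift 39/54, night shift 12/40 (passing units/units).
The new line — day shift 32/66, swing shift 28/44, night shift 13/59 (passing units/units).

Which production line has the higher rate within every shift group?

Line 1

Day shift: Line 1 28/45 = 62.2%, the new line 32/66 = 48.5% → Line 1
Swing shift: Line 1 39/54 = 72.2%, the new line 28/44 = 63.6% → Line 1
Night shift: Line 1 12/40 = 30.0%, the new line 13/59 = 22.0% → Line 1
Line 1 has the higher rate in all 3 groups.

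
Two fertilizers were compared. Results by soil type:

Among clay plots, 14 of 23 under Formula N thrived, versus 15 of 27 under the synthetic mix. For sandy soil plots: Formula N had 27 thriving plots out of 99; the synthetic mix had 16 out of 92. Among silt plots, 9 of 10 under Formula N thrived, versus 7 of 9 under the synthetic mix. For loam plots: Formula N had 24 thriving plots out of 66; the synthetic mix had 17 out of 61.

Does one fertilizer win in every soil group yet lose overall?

No

Clay: Formula N 14/23 = 60.9%, the synthetic mix 15/27 = 55.6% → Formula N
Sandy soil: Formula N 27/99 = 27.3%, the synthetic mix 16/92 = 17.4% → Formula N
Silt: Formula N 9/10 = 90.0%, the synthetic mix 7/9 = 77.8% → Formula N
Loam: Formula N 24/66 = 36.4%, the synthetic mix 17/61 = 27.9% → Formula N
Overall: Formula N 74/198 = 37.4%, the synthetic mix 55/189 = 29.1% → Formula N
Formula N wins overall and in every soil group — no reversal.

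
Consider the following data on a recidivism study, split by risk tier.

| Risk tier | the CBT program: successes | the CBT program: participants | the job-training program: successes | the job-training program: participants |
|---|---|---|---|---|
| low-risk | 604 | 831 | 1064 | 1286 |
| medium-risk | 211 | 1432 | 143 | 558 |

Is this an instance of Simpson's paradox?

No

Low-risk: the CBT program 604/831 = 72.7%, the job-training program 1064/1286 = 82.7% → the job-training program
Medium-risk: the CBT program 211/1432 = 14.7%, the job-training program 143/558 = 25.6% → the job-training program
Overall: the CBT program 815/2263 = 36.0%, the job-training program 1207/1844 = 65.5% → the job-training program
The job-training program wins overall and in every risk group — no reversal.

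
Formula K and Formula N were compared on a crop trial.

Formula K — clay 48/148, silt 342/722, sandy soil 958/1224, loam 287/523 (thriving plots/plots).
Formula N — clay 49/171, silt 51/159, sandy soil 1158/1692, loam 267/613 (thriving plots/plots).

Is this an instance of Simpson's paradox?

No

Clay: Formula K 48/148 = 32.4%, Formula N 49/171 = 28.7% → Formula K
Silt: Formula K 342/722 = 47.4%, Formula N 51/159 = 32.1% → Formula K
Sandy soil: Formula K 958/1224 = 78.3%, Formula N 1158/1692 = 68.4% → Formula K
Loam: Formula K 287/523 = 54.9%, Formula N 267/613 = 43.6% → Formula K
Overall: Formula K 1635/2617 = 62.5%, Formula N 1525/2635 = 57.9% → Formula K
Formula K wins overall and in every soil group — no reversal.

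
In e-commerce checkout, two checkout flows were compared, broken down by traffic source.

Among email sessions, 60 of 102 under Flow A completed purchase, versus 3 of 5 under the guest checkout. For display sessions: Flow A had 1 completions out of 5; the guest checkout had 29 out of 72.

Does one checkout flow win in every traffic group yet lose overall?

Email: Flow A 60/102 = 58.8%, the guest checkout 3/5 = 60.0% → the guest checkout
Display: Flow A 1/5 = 20.0%, the guest checkout 29/72 = 40.3% → the guest checkout
Overall: Flow A 61/107 = 57.0%, the guest checkout 32/77 = 41.6% → Flow A
The guest checkout wins each traffic group but Flow A wins overall — the comparison reverses. The guest checkout's sessions skew toward display, which has a lower base rate.

Yes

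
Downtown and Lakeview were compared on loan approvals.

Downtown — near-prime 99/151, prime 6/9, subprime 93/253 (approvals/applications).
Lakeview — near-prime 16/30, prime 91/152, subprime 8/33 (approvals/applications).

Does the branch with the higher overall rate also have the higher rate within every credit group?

No

Near-prime: Downtown 99/151 = 65.6%, Lakeview 16/30 = 53.3% → Downtown
Prime: Downtown 6/9 = 66.7%, Lakeview 91/152 = 59.9% → Downtown
Subprime: Downtown 93/253 = 36.8%, Lakeview 8/33 = 24.2% → Downtown
Overall: Downtown 198/413 = 47.9%, Lakeview 115/215 = 53.5% → Lakeview
Downtown wins each credit group but Lakeview wins overall — the comparison reverses. Downtown's applications skew toward subprime, which has a lower base rate.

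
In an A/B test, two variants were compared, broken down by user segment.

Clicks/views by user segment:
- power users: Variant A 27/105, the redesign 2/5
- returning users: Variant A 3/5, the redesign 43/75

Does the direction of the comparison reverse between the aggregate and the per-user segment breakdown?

Power users: Variant A 27/105 = 25.7%, the redesign 2/5 = 40.0% → the redesign
Returning users: Variant A 3/5 = 60.0%, the redesign 43/75 = 57.3% → Variant A
Overall: Variant A 30/110 = 27.3%, the redesign 45/80 = 56.2% → the redesign
Neither sweeps: Variant A wins 1 of 2 groups, the redesign wins 1. The redesign wins overall but not every group — no Simpson reversal.

No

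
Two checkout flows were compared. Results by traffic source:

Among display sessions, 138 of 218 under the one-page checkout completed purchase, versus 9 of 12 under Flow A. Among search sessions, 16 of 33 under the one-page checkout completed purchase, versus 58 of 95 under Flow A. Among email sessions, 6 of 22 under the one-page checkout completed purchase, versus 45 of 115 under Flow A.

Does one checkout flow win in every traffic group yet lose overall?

Display: the one-page checkout 138/218 = 63.3%, Flow A 9/12 = 75.0% → Flow A
Search: the one-page checkout 16/33 = 48.5%, Flow A 58/95 = 61.1% → Flow A
Email: the one-page checkout 6/22 = 27.3%, Flow A 45/115 = 39.1% → Flow A
Overall: the one-page checkout 160/273 = 58.6%, Flow A 112/222 = 50.5% → the one-page checkout
Flow A wins each traffic group but the one-page checkout wins overall — the comparison reverses. Flow A's sessions skew toward email, which has a lower base rate.

Yes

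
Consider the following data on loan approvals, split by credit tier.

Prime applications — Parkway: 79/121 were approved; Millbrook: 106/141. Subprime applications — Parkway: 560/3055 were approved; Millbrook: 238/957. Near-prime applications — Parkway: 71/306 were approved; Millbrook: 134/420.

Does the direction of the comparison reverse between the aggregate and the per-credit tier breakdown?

Prime: Parkway 79/121 = 65.3%, Millbrook 106/141 = 75.2% → Millbrook
Subprime: Parkway 560/3055 = 18.3%, Millbrook 238/957 = 24.9% → Millbrook
Near-prime: Parkway 71/306 = 23.2%, Millbrook 134/420 = 31.9% → Millbrook
Overall: Parkway 710/3482 = 20.4%, Millbrook 478/1518 = 31.5% → Millbrook
Millbrook wins overall and in every credit group — no reversal.

No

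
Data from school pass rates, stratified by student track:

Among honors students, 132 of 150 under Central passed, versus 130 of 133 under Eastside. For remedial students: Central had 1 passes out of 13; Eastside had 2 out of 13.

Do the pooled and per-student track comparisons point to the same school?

Honors: Central 132/150 = 88.0%, Eastside 130/133 = 97.7% → Eastside
Remedial: Central 1/13 = 7.7%, Eastside 2/13 = 15.4% → Eastside
Overall: Central 133/163 = 81.6%, Eastside 132/146 = 90.4% → Eastside
Eastside wins overall and in every student group — no reversal.

Yes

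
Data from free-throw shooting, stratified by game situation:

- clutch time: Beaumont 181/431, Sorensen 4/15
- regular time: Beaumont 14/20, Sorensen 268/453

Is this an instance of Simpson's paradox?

Yes

Clutch time: Beaumont 181/431 = 42.0%, Sorensen 4/15 = 26.7% → Beaumont
Regular time: Beaumont 14/20 = 70.0%, Sorensen 268/453 = 59.2% → Beaumont
Overall: Beaumont 195/451 = 43.2%, Sorensen 272/468 = 58.1% → Sorensen
Beaumont wins each game group but Sorensen wins overall — the comparison reverses. Beaumont's attempts skew toward clutch time, which has a lower base rate.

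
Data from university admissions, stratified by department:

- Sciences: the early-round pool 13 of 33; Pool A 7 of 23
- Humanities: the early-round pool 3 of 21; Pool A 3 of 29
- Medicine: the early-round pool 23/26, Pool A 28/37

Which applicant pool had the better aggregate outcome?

Sciences: the early-round pool 13/33 = 39.4%, Pool A 7/23 = 30.4% → the early-round pool
Humanities: the early-round pool 3/21 = 14.3%, Pool A 3/29 = 10.3% → the early-round pool
Medicine: the early-round pool 23/26 = 88.5%, Pool A 28/37 = 75.7% → the early-round pool
Overall: the early-round pool 39/80 = 48.8%, Pool A 38/89 = 42.7% → the early-round pool

the early-round pool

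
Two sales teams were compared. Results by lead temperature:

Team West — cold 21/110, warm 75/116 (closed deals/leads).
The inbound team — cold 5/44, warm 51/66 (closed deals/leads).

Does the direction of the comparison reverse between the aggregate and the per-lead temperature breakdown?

No

Cold: Team West 21/110 = 19.1%, the inbound team 5/44 = 11.4% → Team West
Warm: Team West 75/116 = 64.7%, the inbound team 51/66 = 77.3% → the inbound team
Overall: Team West 96/226 = 42.5%, the inbound team 56/110 = 50.9% → the inbound team
Neither sweeps: Team West wins 1 of 2 groups, the inbound team wins 1. The inbound team wins overall but not every group — no Simpson reversal.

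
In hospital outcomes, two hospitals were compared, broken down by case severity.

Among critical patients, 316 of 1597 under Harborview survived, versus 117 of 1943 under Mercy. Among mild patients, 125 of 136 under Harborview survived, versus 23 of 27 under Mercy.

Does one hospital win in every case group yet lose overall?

Critical: Harborview 316/1597 = 19.8%, Mercy 117/1943 = 6.0% → Harborview
Mild: Harborview 125/136 = 91.9%, Mercy 23/27 = 85.2% → Harborview
Overall: Harborview 441/1733 = 25.4%, Mercy 140/1970 = 7.1% → Harborview
Harborview wins overall and in every case group — no reversal.

No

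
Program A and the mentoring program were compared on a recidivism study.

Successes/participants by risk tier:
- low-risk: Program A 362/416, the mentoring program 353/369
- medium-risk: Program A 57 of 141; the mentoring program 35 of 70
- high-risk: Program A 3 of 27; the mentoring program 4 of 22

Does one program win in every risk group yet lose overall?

No

Low-risk: Program A 362/416 = 87.0%, the mentoring program 353/369 = 95.7% → the mentoring program
Medium-risk: Program A 57/141 = 40.4%, the mentoring program 35/70 = 50.0% → the mentoring program
High-risk: Program A 3/27 = 11.1%, the mentoring program 4/22 = 18.2% → the mentoring program
Overall: Program A 422/584 = 72.3%, the mentoring program 392/461 = 85.0% → the mentoring program
The mentoring program wins overall and in every risk group — no reversal.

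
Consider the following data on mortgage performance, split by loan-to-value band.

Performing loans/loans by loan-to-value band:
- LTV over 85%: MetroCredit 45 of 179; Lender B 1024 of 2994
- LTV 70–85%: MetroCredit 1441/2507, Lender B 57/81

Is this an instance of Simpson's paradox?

LTV over 85%: MetroCredit 45/179 = 25.1%, Lender B 1024/2994 = 34.2% → Lender B
LTV 70–85%: MetroCredit 1441/2507 = 57.5%, Lender B 57/81 = 70.4% → Lender B
Overall: MetroCredit 1486/2686 = 55.3%, Lender B 1081/3075 = 35.2% → MetroCredit
Lender B wins each loan-to-value group but MetroCredit wins overall — the comparison reverses. Lender B's loans skew toward LTV over 85%, which has a lower base rate.

Yes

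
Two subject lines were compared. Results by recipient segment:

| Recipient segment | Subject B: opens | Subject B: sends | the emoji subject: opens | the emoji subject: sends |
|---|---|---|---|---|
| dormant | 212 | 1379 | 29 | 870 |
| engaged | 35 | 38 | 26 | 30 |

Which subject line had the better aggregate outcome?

Subject B

Dormant: Subject B 212/1379 = 15.4%, the emoji subject 29/870 = 3.3% → Subject B
Engaged: Subject B 35/38 = 92.1%, the emoji subject 26/30 = 86.7% → Subject B
Overall: Subject B 247/1417 = 17.4%, the emoji subject 55/900 = 6.1% → Subject B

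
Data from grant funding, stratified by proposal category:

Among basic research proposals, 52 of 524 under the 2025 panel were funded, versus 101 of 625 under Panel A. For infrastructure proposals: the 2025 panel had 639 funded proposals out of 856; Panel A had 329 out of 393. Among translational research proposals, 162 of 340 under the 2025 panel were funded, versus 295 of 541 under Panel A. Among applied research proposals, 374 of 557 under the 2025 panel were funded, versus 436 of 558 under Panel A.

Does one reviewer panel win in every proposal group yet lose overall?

No

Basic research: the 2025 panel 52/524 = 9.9%, Panel A 101/625 = 16.2% → Panel A
Infrastructure: the 2025 panel 639/856 = 74.6%, Panel A 329/393 = 83.7% → Panel A
Translational research: the 2025 panel 162/340 = 47.6%, Panel A 295/541 = 54.5% → Panel A
Applied research: the 2025 panel 374/557 = 67.1%, Panel A 436/558 = 78.1% → Panel A
Overall: the 2025 panel 1227/2277 = 53.9%, Panel A 1161/2117 = 54.8% → Panel A
Panel A wins overall and in every proposal group — no reversal.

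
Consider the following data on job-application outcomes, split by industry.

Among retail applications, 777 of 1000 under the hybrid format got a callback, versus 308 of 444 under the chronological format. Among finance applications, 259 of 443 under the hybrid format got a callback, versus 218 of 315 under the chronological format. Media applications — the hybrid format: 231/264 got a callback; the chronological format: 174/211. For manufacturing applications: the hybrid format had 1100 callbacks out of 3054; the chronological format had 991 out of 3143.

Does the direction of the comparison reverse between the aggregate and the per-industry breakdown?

Retail: the hybrid format 777/1000 = 77.7%, the chronological format 308/444 = 69.4% → the hybrid format
Finance: the hybrid format 259/443 = 58.5%, the chronological format 218/315 = 69.2% → the chronological format
Media: the hybrid format 231/264 = 87.5%, the chronological format 174/211 = 82.5% → the hybrid format
Manufacturing: the hybrid format 1100/3054 = 36.0%, the chronological format 991/3143 = 31.5% → the hybrid format
Overall: the hybrid format 2367/4761 = 49.7%, the chronological format 1691/4113 = 41.1% → the hybrid format
Neither sweeps: the hybrid format wins 3 of 4 groups, the chronological format wins 1. The hybrid format wins overall but not every group — no Simpson reversal.

No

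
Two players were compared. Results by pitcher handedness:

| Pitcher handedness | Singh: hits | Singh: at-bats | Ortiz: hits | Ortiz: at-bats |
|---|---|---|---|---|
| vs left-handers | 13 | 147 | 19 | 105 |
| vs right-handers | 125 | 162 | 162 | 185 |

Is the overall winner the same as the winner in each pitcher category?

Vs left-handers: Singh 13/147 = 8.8%, Ortiz 19/105 = 18.1% → Ortiz
Vs right-handers: Singh 125/162 = 77.2%, Ortiz 162/185 = 87.6% → Ortiz
Overall: Singh 138/309 = 44.7%, Ortiz 181/290 = 62.4% → Ortiz
Ortiz wins overall and in every pitcher group — no reversal.

Yes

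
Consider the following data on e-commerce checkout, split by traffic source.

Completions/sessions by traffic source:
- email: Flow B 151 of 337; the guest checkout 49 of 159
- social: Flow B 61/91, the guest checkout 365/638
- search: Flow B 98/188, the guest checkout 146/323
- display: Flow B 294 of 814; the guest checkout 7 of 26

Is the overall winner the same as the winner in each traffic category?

No

Email: Flow B 151/337 = 44.8%, the guest checkout 49/159 = 30.8% → Flow B
Social: Flow B 61/91 = 67.0%, the guest checkout 365/638 = 57.2% → Flow B
Search: Flow B 98/188 = 52.1%, the guest checkout 146/323 = 45.2% → Flow B
Display: Flow B 294/814 = 36.1%, the guest checkout 7/26 = 26.9% → Flow B
Overall: Flow B 604/1430 = 42.2%, the guest checkout 567/1146 = 49.5% → the guest checkout
Flow B wins each traffic group but the guest checkout wins overall — the comparison reverses. Flow B's sessions skew toward display, which has a lower base rate.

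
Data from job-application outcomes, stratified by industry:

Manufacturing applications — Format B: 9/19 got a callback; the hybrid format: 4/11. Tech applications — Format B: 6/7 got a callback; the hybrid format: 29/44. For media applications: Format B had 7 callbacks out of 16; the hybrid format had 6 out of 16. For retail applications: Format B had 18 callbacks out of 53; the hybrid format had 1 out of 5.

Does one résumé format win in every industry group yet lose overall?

Yes

Manufacturing: Format B 9/19 = 47.4%, the hybrid format 4/11 = 36.4% → Format B
Tech: Format B 6/7 = 85.7%, the hybrid format 29/44 = 65.9% → Format B
Media: Format B 7/16 = 43.8%, the hybrid format 6/16 = 37.5% → Format B
Retail: Format B 18/53 = 34.0%, the hybrid format 1/5 = 20.0% → Format B
Overall: Format B 40/95 = 42.1%, the hybrid format 40/76 = 52.6% → the hybrid format
Format B wins each industry group but the hybrid format wins overall — the comparison reverses. Format B's applications skew toward retail, which has a lower base rate.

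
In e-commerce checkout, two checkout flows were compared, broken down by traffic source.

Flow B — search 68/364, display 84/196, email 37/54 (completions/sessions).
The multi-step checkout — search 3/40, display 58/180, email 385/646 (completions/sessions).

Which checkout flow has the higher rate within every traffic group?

Flow B

Search: Flow B 68/364 = 18.7%, the multi-step checkout 3/40 = 7.5% → Flow B
Display: Flow B 84/196 = 42.9%, the multi-step checkout 58/180 = 32.2% → Flow B
Email: Flow B 37/54 = 68.5%, the multi-step checkout 385/646 = 59.6% → Flow B
Flow B has the higher rate in all 3 groups.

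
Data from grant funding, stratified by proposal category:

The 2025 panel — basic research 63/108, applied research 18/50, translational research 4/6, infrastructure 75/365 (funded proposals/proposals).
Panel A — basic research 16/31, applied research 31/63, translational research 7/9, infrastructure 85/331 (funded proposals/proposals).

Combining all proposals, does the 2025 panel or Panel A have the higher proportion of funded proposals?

Panel A

Basic research: the 2025 panel 63/108 = 58.3%, Panel A 16/31 = 51.6% → the 2025 panel
Applied research: the 2025 panel 18/50 = 36.0%, Panel A 31/63 = 49.2% → Panel A
Translational research: the 2025 panel 4/6 = 66.7%, Panel A 7/9 = 77.8% → Panel A
Infrastructure: the 2025 panel 75/365 = 20.5%, Panel A 85/331 = 25.7% → Panel A
Overall: the 2025 panel 160/529 = 30.2%, Panel A 139/434 = 32.0% → Panel A
(Neither sweeps every proposal group, but Panel A has the higher pooled rate.)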